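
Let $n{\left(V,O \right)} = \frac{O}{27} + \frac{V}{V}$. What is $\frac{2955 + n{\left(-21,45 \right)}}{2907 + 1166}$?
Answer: $\frac{8873}{12219} \approx 0.72616$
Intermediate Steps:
$n{\left(V,O \right)} = 1 + \frac{O}{27}$ ($n{\left(V,O \right)} = O \frac{1}{27} + 1 = \frac{O}{27} + 1 = 1 + \frac{O}{27}$)
$\frac{2955 + n{\left(-21,45 \right)}}{2907 + 1166} = \frac{2955 + \left(1 + \frac{1}{27} \cdot 45\right)}{2907 + 1166} = \frac{2955 + \left(1 + \frac{5}{3}\right)}{4073} = \left(2955 + \frac{8}{3}\right) \frac{1}{4073} = \frac{8873}{3} \cdot \frac{1}{4073} = \frac{8873}{12219}$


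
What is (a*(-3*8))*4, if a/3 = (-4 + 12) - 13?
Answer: 1440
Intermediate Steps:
a = -15 (a = 3*((-4 + 12) - 13) = 3*(8 - 13) = 3*(-5) = -15)
(a*(-3*8))*4 = -(-45)*8*4 = -15*(-24)*4 = 360*4 = 1440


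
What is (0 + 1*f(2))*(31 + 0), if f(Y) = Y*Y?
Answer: 124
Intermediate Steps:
f(Y) = Y²
(0 + 1*f(2))*(31 + 0) = (0 + 1*2²)*(31 + 0) = (0 + 1*4)*31 = (0 + 4)*31 = 4*31 = 124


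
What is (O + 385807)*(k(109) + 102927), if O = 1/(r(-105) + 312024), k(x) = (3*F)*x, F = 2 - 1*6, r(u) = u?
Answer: 4076294895784482/103973 ≈ 3.9205e+10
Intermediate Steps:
F = -4 (F = 2 - 6 = -4)
k(x) = -12*x (k(x) = (3*(-4))*x = -12*x)
O = 1/311919 (O = 1/(-105 + 312024) = 1/311919 ≈ 3.2060e-6)
(O + 385807)*(k(109) + 102927) = (1/311919 + 385807)*(-12*109 + 102927) = 120340533634*(-1308 + 102927)/311919 = (120340533634/311919)*101619 = 4076294895784482/103973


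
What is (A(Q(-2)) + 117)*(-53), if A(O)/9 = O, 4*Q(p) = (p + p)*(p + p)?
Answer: -8109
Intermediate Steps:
Q(p) = p² (Q(p) = ((p + p)*(p + p))/4 = ((2*p)*(2*p))/4 = (4*p²)/4 = p²)
A(O) = 9*O
(A(Q(-2)) + 117)*(-53) = (9*(-2)² + 117)*(-53) = (9*4 + 117)*(-53) = (36 + 117)*(-53) = 153*(-53) = -8109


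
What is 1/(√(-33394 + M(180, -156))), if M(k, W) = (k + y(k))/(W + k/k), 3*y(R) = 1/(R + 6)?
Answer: -93*I*√28883475010/2888347501 ≈ -0.0054722*I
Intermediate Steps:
y(R) = 1/(3*(6 + R)) (y(R) = 1/(3*(R + 6)) = 1/(3*(6 + R)))
M(k, W) = (k + 1/(3*(6 + k)))/(1 + W) (M(k, W) = (k + 1/(3*(6 + k)))/(W + k/k) = (k + 1/(3*(6 + k)))/(W + 1) = (k + 1/(3*(6 + k)))/(1 + W))
1/(√(-33394 + M(180, -156))) = 1/(√(-33394 + (⅓ + 180*(6 + 180))/((1 - 156)*(6 + 180)))) = 1/(√(-33394 + (⅓ + 180*186)/(-155*186))) = 1/(√(-33394 - 1/155*1/186*(⅓ + 33480))) = 1/(√(-33394 - 1/155*1/186*100441/3)) = 1/(√(-33394 - 100441/86490)) = 1/(√(-2888347501/86490)) = 1/(I*√28883475010/930) = -93*I*√28883475010/2888347501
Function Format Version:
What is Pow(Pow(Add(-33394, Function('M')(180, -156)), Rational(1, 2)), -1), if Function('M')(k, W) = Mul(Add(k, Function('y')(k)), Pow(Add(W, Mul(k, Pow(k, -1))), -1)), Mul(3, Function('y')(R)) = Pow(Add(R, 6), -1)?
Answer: Mul(Rational(-93, 2888347501), I, Pow(28883475010, Rational(1, 2))) ≈ Mul(-0.0054722, I)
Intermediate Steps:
Function('y')(R) = Mul(Rational(1, 3), Pow(Add(6, R), -1)) (Function('y')(R) = Mul(Rational(1, 3), Pow(Add(R, 6), -1)) = Mul(Rational(1, 3), Pow(Add(6, R), -1)))
Function('M')(k, W) = Mul(Pow(Add(1, W), -1), Add(k, Mul(Rational(1, 3), Pow(Add(6, k), -1)))) (Function('M')(k, W) = Mul(Add(k, Mul(Rational(1, 3), Pow(Add(6, k), -1))), Pow(Add(W, Mul(k, Pow(k, -1))), -1)) = Mul(Add(k, Mul(Rational(1, 3), Pow(Add(6, k), -1))), Pow(Add(W, 1), -1)) = Mul(Add(k, Mul(Rational(1, 3), Pow(Add(6, k), -1))), Pow(Add(1, W), -1)) = Mul(Pow(Add(1, W), -1), Add(k, Mul(Rational(1, 3), Pow(Add(6, k), -1)))))
Pow(Pow(Add(-33394, Function('M')(180, -156)), Rational(1, 2)), -1) = Pow(Pow(Add(-33394, Mul(Pow(Add(1, -156), -1), Pow(Add(6, 180), -1), Add(Rational(1, 3), Mul(180, Add(6, 180))))), Rational(1, 2)), -1) = Pow(Pow(Add(-33394, Mul(Pow(-155, -1), Pow(186, -1), Add(Rational(1, 3), Mul(180, 186)))), Rational(1, 2)), -1) = Pow(Pow(Add(-33394, Mul(Rational(-1, 155), Rational(1, 186), Add(Rational(1, 3), 33480))), Rational(1, 2)), -1) = Pow(Pow(Add(-33394, Mul(Rational(-1, 155), Rational(1, 186), Rational(100441, 3))), Rational(1, 2)), -1) = Pow(Pow(Add(-33394, Rational(-100441, 86490)), Rational(1, 2)), -1) = Pow(Pow(Rational(-2888347501, 86490), Rational(1, 2)), -1) = Pow(Mul(Rational(1, 930), I, Pow(28883475010, Rational(1, 2))), -1) = Mul(Rational(-93, 2888347501), I, Pow(28883475010, Rational(1, 2)))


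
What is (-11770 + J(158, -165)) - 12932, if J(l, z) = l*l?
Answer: 262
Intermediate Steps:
J(l, z) = l**2
(-11770 + J(158, -165)) - 12932 = (-11770 + 158**2) - 12932 = (-11770 + 24964) - 12932 = 13194 - 12932 = 262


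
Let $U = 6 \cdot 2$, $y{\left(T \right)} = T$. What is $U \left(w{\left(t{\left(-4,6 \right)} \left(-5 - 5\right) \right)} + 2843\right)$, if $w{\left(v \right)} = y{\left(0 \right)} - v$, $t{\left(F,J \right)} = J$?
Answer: $34836$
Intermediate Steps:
$w{\left(v \right)} = - v$ ($w{\left(v \right)} = 0 - v = - v$)
$U = 12$
$U \left(w{\left(t{\left(-4,6 \right)} \left(-5 - 5\right) \right)} + 2843\right) = 12 \left(- 6 \left(-5 - 5\right) + 2843\right) = 12 \left(- 6 \left(-10\right) + 2843\right) = 12 \left(\left(-1\right) \left(-60\right) + 2843\right) = 12 \left(60 + 2843\right) = 12 \cdot 2903 = 34836$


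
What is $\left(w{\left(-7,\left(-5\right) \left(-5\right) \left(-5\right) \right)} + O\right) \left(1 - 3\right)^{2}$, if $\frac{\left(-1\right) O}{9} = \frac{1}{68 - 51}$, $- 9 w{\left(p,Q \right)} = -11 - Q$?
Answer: $- \frac{2692}{51} \approx -52.784$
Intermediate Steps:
$w{\left(p,Q \right)} = \frac{11}{9} + \frac{Q}{9}$ ($w{\left(p,Q \right)} = - \frac{-11 - Q}{9} = \frac{11}{9} + \frac{Q}{9}$)
$O = - \frac{9}{17}$ ($O = - \frac{9}{68 - 51} = - \frac{9}{17} \approx -0.52941$)
$\left(w{\left(-7,\left(-5\right) \left(-5\right) \left(-5\right) \right)} + O\right) \left(1 - 3\right)^{2} = \left(\left(\frac{11}{9} + \frac{\left(-5\right) \left(-5\right) \left(-5\right)}{9}\right) - \frac{9}{17}\right) \left(1 - 3\right)^{2} = \left(\left(\frac{11}{9} + \frac{25 \left(-5\right)}{9}\right) - \frac{9}{17}\right) \left(-2\right)^{2} = \left(\left(\frac{11}{9} + \frac{1}{9} \left(-125\right)\right) - \frac{9}{17}\right) 4 = \left(\left(\frac{11}{9} - \frac{125}{9}\right) - \frac{9}{17}\right) 4 = \left(- \frac{38}{3} - \frac{9}{17}\right) 4 = \left(- \frac{673}{51}\right) 4 = - \frac{2692}{51}$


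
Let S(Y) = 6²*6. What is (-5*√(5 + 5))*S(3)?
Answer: -1080*√10 ≈ -3415.3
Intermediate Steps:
S(Y) = 216 (S(Y) = 36*6 = 216)
(-5*√(5 + 5))*S(3) = -5*√(5 + 5)*216 = -5*√10*216 = -1080*√10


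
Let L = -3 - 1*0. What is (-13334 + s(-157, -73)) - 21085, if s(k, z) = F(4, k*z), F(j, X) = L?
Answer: -34422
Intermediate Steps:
L = -3 (L = -3 + 0 = -3)
F(j, X) = -3
s(k, z) = -3
(-13334 + s(-157, -73)) - 21085 = (-13334 - 3) - 21085 = -13337 - 21085 = -34422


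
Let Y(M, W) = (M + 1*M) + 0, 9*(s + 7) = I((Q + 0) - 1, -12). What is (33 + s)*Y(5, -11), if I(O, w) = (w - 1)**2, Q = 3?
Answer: 4030/9 ≈ 447.78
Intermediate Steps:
I(O, w) = (-1 + w)**2
s = 106/9 (s = -7 + (-1 - 12)**2/9 = -7 + (1/9)*(-13)**2 = -7 + (1/9)*169 = -7 + 169/9 = 106/9 ≈ 11.778)
Y(M, W) = 2*M (Y(M, W) = (M + M) + 0 = 2*M + 0 = 2*M)
(33 + s)*Y(5, -11) = (33 + 106/9)*(2*5) = (403/9)*10 = 4030/9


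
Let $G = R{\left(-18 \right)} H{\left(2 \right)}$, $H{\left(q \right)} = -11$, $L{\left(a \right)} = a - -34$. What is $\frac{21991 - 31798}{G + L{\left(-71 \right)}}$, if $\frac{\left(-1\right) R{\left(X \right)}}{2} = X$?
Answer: $\frac{9807}{433} \approx 22.649$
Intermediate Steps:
$R{\left(X \right)} = - 2 X$
$L{\left(a \right)} = 34 + a$ ($L{\left(a \right)} = a + 34 = 34 + a$)
$G = -396$ ($G = \left(-2\right) \left(-18\right) \left(-11\right) = 36 \left(-11\right) = -396$)
$\frac{21991 - 31798}{G + L{\left(-71 \right)}} = \frac{21991 - 31798}{-396 + \left(34 - 71\right)} = - \frac{9807}{-396 - 37} = - \frac{9807}{-433} = \left(-9807\right) \left(- \frac{1}{433}\right) = \frac{9807}{433}$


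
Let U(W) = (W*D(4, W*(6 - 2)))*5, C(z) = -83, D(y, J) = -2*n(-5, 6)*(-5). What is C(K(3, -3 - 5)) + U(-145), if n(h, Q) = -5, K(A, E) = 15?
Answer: 36167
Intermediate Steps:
D(y, J) = -50 (D(y, J) = -2*(-5)*(-5) = 10*(-5) = -50)
U(W) = -250*W (U(W) = (W*(-50))*5 = -50*W*5 = -250*W)
C(K(3, -3 - 5)) + U(-145) = -83 - 250*(-145) = -83 + 36250 = 36167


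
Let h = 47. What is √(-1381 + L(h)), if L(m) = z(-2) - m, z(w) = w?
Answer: I*√1430 ≈ 37.815*I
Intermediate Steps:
L(m) = -2 - m
√(-1381 + L(h)) = √(-1381 + (-2 - 1*47)) = √(-1381 + (-2 - 47)) = √(-1381 - 49) = √(-1430) = I*√1430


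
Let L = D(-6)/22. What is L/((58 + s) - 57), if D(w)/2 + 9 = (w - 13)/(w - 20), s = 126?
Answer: -215/36322 ≈ -0.0059193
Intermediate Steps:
D(w) = -18 + 2*(-13 + w)/(-20 + w) (D(w) = -18 + 2*((w - 13)/(w - 20)) = -18 + 2*((-13 + w)/(-20 + w)) = -18 + 2*(-13 + w)/(-20 + w))
L = -215/286 (L = (2*(167 - 8*(-6))/(-20 - 6))/22 = (2*(167 + 48)/(-26))*(1/22) = (2*(-1/26)*215)*(1/22) = -215/13*1/22 = -215/286 ≈ -0.75175)
L/((58 + s) - 57) = -215/(286*((58 + 126) - 57)) = -215/(286*(184 - 57)) = -215/286/127 = -215/286*1/127 = -215/36322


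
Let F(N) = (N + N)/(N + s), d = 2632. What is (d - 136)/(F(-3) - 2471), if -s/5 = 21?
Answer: -44928/44477 ≈ -1.0101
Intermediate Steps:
s = -105 (s = -5*21 = -105)
F(N) = 2*N/(-105 + N) (F(N) = (N + N)/(N - 105) = (2*N)/(-105 + N) = 2*N/(-105 + N))
(d - 136)/(F(-3) - 2471) = (2632 - 136)/(2*(-3)/(-105 - 3) - 2471) = 2496/(2*(-3)/(-108) - 2471) = 2496/(2*(-3)*(-1/108) - 2471) = 2496/(1/18 - 2471) = 2496/(-44477/18) = 2496*(-18/44477) = -44928/44477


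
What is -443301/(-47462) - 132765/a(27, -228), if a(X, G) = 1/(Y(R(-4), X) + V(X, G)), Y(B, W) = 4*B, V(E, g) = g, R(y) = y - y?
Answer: 1436695117341/47462 ≈ 3.0270e+7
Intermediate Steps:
R(y) = 0
a(X, G) = 1/G (a(X, G) = 1/(4*0 + G) = 1/(0 + G) = 1/G)
-443301/(-47462) - 132765/a(27, -228) = -443301/(-47462) - 132765/(1/(-228)) = -443301*(-1/47462) - 132765/(-1/228) = 443301/47462 - 132765*(-228) = 443301/47462 + 30270420 = 1436695117341/47462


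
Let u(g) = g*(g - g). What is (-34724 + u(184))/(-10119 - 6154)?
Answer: 34724/16273 ≈ 2.1338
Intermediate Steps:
u(g) = 0 (u(g) = g*0 = 0)
(-34724 + u(184))/(-10119 - 6154) = (-34724 + 0)/(-10119 - 6154) = -34724/(-16273) = -34724*(-1/16273) = 34724/16273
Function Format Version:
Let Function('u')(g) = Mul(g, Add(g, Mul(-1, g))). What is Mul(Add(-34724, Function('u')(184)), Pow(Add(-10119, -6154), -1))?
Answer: Rational(34724, 16273) ≈ 2.1338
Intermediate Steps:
Function('u')(g) = 0 (Function('u')(g) = Mul(g, 0) = 0)
Mul(Add(-34724, Function('u')(184)), Pow(Add(-10119, -6154), -1)) = Mul(Add(-34724, 0), Pow(Add(-10119, -6154), -1)) = Mul(-34724, Pow(-16273, -1)) = Mul(-34724, Rational(-1, 16273)) = Rational(34724, 16273)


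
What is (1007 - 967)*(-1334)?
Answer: -53360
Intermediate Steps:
(1007 - 967)*(-1334) = 40*(-1334) = -53360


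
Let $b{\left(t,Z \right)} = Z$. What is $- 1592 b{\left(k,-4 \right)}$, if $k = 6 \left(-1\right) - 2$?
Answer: $6368$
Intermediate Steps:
$k = -8$ ($k = -6 - 2 = -8$)
$- 1592 b{\left(k,-4 \right)} = \left(-1592\right) \left(-4\right) = 6368$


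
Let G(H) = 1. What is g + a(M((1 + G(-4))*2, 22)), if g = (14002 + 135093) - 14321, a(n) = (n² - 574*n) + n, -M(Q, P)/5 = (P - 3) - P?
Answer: 126404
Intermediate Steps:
M(Q, P) = 15 (M(Q, P) = -5*((P - 3) - P) = -5*((-3 + P) - P) = -5*(-3) = 15)
a(n) = n² - 573*n
g = 134774 (g = 149095 - 14321 = 134774)
g + a(M((1 + G(-4))*2, 22)) = 134774 + 15*(-573 + 15) = 134774 + 15*(-558) = 134774 - 8370 = 126404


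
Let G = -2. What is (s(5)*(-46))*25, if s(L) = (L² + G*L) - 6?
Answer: -10350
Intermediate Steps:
s(L) = -6 + L² - 2*L (s(L) = (L² - 2*L) - 6 = -6 + L² - 2*L)
(s(5)*(-46))*25 = ((-6 + 5² - 2*5)*(-46))*25 = ((-6 + 25 - 10)*(-46))*25 = (9*(-46))*25 = -414*25 = -10350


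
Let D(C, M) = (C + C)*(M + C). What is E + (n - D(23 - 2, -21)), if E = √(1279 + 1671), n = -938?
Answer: -938 + 5*√118 ≈ -883.69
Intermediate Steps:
D(C, M) = 2*C*(C + M) (D(C, M) = (2*C)*(C + M) = 2*C*(C + M))
E = 5*√118 (E = √2950 = 5*√118 ≈ 54.314)
E + (n - D(23 - 2, -21)) = 5*√118 + (-938 - 2*(23 - 2)*((23 - 2) - 21)) = 5*√118 + (-938 - 2*21*(21 - 21)) = 5*√118 + (-938 - 2*21*0) = 5*√118 + (-938 - 1*0) = 5*√118 + (-938 + 0) = 5*√118 - 938 = -938 + 5*√118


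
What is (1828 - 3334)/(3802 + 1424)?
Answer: -251/871 ≈ -0.28817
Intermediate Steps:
(1828 - 3334)/(3802 + 1424) = -1506/5226 = -1506*1/5226 = -251/871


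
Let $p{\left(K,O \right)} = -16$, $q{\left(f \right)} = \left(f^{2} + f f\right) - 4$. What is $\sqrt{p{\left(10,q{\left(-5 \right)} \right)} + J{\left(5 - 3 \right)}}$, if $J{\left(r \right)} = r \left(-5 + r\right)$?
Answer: $i \sqrt{22} \approx 4.6904 i$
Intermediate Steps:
$q{\left(f \right)} = -4 + 2 f^{2}$ ($q{\left(f \right)} = \left(f^{2} + f^{2}\right) - 4 = 2 f^{2} - 4 = -4 + 2 f^{2}$)
$\sqrt{p{\left(10,q{\left(-5 \right)} \right)} + J{\left(5 - 3 \right)}} = \sqrt{-16 + \left(5 - 3\right) \left(-5 + \left(5 - 3\right)\right)} = \sqrt{-16 + 2 \left(-5 + 2\right)} = \sqrt{-16 + 2 \left(-3\right)} = \sqrt{-16 - 6} = \sqrt{-22} = i \sqrt{22}$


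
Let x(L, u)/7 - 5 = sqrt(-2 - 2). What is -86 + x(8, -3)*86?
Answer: 2924 + 1204*I ≈ 2924.0 + 1204.0*I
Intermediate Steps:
x(L, u) = 35 + 14*I (x(L, u) = 35 + 7*sqrt(-2 - 2) = 35 + 7*sqrt(-4) = 35 + 7*(2*I) = 35 + 14*I)
-86 + x(8, -3)*86 = -86 + (35 + 14*I)*86 = -86 + (3010 + 1204*I) = 2924 + 1204*I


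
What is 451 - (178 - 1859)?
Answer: 2132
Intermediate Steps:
451 - (178 - 1859) = 451 - 1*(-1681) = 451 + 1681 = 2132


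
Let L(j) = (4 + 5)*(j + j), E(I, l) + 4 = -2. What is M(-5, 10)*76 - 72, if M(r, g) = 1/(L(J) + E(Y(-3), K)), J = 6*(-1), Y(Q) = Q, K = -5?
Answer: -218/3 ≈ -72.667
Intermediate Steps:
E(I, l) = -6 (E(I, l) = -4 - 2 = -6)
J = -6
L(j) = 18*j (L(j) = 9*(2*j) = 18*j)
M(r, g) = -1/114 (M(r, g) = 1/(18*(-6) - 6) = 1/(-108 - 6) = 1/(-114) = -1/114)
M(-5, 10)*76 - 72 = -1/114*76 - 72 = -⅔ - 72 = -218/3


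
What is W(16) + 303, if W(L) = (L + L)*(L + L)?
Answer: 1327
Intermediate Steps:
W(L) = 4*L**2 (W(L) = (2*L)*(2*L) = 4*L**2)
W(16) + 303 = 4*16**2 + 303 = 4*256 + 303 = 1024 + 303 = 1327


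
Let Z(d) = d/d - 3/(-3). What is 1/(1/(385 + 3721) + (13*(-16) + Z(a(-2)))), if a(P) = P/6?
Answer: -4106/845835 ≈ -0.0048544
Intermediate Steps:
a(P) = P/6 (a(P) = P*(⅙) = P/6)
Z(d) = 2 (Z(d) = 1 - 3*(-⅓) = 1 + 1 = 2)
1/(1/(385 + 3721) + (13*(-16) + Z(a(-2)))) = 1/(1/(385 + 3721) + (13*(-16) + 2)) = 1/(1/4106 + (-208 + 2)) = 1/(1/4106 - 206) = 1/(-845835/4106) = -4106/845835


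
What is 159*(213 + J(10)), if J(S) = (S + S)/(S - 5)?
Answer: 34503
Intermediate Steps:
J(S) = 2*S/(-5 + S) (J(S) = (2*S)/(-5 + S) = 2*S/(-5 + S))
159*(213 + J(10)) = 159*(213 + 2*10/(-5 + 10)) = 159*(213 + 2*10/5) = 159*(213 + 2*10*(⅕)) = 159*(213 + 4) = 159*217 = 34503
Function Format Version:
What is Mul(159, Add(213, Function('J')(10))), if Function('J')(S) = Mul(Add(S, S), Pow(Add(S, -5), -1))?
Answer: 34503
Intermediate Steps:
Function('J')(S) = Mul(2, S, Pow(Add(-5, S), -1)) (Function('J')(S) = Mul(Mul(2, S), Pow(Add(-5, S), -1)) = Mul(2, S, Pow(Add(-5, S), -1)))
Mul(159, Add(213, Function('J')(10))) = Mul(159, Add(213, Mul(2, 10, Pow(Add(-5, 10), -1)))) = Mul(159, Add(213, Mul(2, 10, Pow(5, -1)))) = Mul(159, Add(213, Mul(2, 10, Rational(1, 5)))) = Mul(159, Add(213, 4)) = Mul(159, 217) = 34503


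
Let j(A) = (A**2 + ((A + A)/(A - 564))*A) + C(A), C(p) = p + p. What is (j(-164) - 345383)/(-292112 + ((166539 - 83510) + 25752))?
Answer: 29018889/16683121 ≈ 1.7394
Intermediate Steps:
C(p) = 2*p
j(A) = A**2 + 2*A + 2*A**2/(-564 + A) (j(A) = (A**2 + ((A + A)/(A - 564))*A) + 2*A = (A**2 + ((2*A)/(-564 + A))*A) + 2*A = (A**2 + (2*A/(-564 + A))*A) + 2*A = (A**2 + 2*A**2/(-564 + A)) + 2*A = A**2 + 2*A + 2*A**2/(-564 + A))
(j(-164) - 345383)/(-292112 + ((166539 - 83510) + 25752)) = (-164*(-1128 + (-164)**2 - 560*(-164))/(-564 - 164) - 345383)/(-292112 + ((166539 - 83510) + 25752)) = (-164*(-1128 + 26896 + 91840)/(-728) - 345383)/(-292112 + (83029 + 25752)) = (-164*(-1/728)*117608 - 345383)/(-292112 + 108781) = (2410964/91 - 345383)/(-183331) = -29018889/91*(-1/183331) = 29018889/16683121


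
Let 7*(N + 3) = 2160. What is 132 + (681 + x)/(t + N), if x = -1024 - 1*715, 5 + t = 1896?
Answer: 1011113/7688 ≈ 131.52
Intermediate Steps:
t = 1891 (t = -5 + 1896 = 1891)
N = 2139/7 (N = -3 + (⅐)*2160 = -3 + 2160/7 = 2139/7 ≈ 305.57)
x = -1739 (x = -1024 - 715 = -1739)
132 + (681 + x)/(t + N) = 132 + (681 - 1739)/(1891 + 2139/7) = 132 - 1058/15376/7 = 132 - 1058*7/15376 = 132 - 3703/7688 = 1011113/7688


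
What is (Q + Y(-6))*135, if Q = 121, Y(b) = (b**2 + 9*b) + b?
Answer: 13095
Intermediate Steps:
Y(b) = b**2 + 10*b
(Q + Y(-6))*135 = (121 - 6*(10 - 6))*135 = (121 - 6*4)*135 = (121 - 24)*135 = 97*135 = 13095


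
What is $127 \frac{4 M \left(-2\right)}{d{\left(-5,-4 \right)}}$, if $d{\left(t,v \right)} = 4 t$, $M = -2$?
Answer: $- \frac{508}{5} \approx -101.6$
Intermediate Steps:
$127 \frac{4 M \left(-2\right)}{d{\left(-5,-4 \right)}} = 127 \frac{4 \left(-2\right) \left(-2\right)}{4 \left(-5\right)} = 127 \frac{\left(-8\right) \left(-2\right)}{-20} = 127 \cdot 16 \left(- \frac{1}{20}\right) = 127 \left(- \frac{4}{5}\right) = - \frac{508}{5}$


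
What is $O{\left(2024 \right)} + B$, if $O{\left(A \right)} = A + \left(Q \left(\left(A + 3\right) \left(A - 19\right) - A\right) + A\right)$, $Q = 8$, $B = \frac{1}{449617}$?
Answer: $\frac{14612973341513}{449617} \approx 3.2501 \cdot 10^{7}$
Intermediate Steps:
$B = \frac{1}{449617} \approx 2.2241 \cdot 10^{-6}$
$O{\left(A \right)} = - 6 A + 8 \left(-19 + A\right) \left(3 + A\right)$ ($O{\left(A \right)} = A + \left(8 \left(\left(A + 3\right) \left(A - 19\right) - A\right) + A\right) = A + \left(8 \left(\left(3 + A\right) \left(-19 + A\right) - A\right) + A\right) = A + \left(8 \left(\left(-19 + A\right) \left(3 + A\right) - A\right) + A\right) = A + \left(8 \left(- A + \left(-19 + A\right) \left(3 + A\right)\right) + A\right) = A - \left(7 A - 8 \left(-19 + A\right) \left(3 + A\right)\right) = - 6 A + 8 \left(-19 + A\right) \left(3 + A\right)$)
$O{\left(2024 \right)} + B = \left(-456 - 271216 + 8 \cdot 2024^{2}\right) + \frac{1}{449617} = \left(-456 - 271216 + 8 \cdot 4096576\right) + \frac{1}{449617} = \left(-456 - 271216 + 32772608\right) + \frac{1}{449617} = 32500936 + \frac{1}{449617} = \frac{14612973341513}{449617}$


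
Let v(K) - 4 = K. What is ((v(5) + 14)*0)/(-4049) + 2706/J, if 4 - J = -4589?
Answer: 902/1531 ≈ 0.58916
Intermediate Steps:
J = 4593 (J = 4 - 1*(-4589) = 4 + 4589 = 4593)
v(K) = 4 + K
((v(5) + 14)*0)/(-4049) + 2706/J = (((4 + 5) + 14)*0)/(-4049) + 2706/4593 = ((9 + 14)*0)*(-1/4049) + 2706*(1/4593) = (23*0)*(-1/4049) + 902/1531 = 0*(-1/4049) + 902/1531 = 0 + 902/1531 = 902/1531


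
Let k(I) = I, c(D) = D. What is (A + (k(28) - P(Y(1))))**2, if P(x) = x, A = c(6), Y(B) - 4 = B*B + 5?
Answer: 576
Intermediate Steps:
Y(B) = 9 + B**2 (Y(B) = 4 + (B*B + 5) = 4 + (B**2 + 5) = 4 + (5 + B**2) = 9 + B**2)
A = 6
(A + (k(28) - P(Y(1))))**2 = (6 + (28 - (9 + 1**2)))**2 = (6 + (28 - (9 + 1)))**2 = (6 + (28 - 1*10))**2 = (6 + (28 - 10))**2 = (6 + 18)**2 = 24**2 = 576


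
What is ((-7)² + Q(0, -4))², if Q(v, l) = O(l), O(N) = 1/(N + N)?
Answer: 152881/64 ≈ 2388.8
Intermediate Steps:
O(N) = 1/(2*N)
Q(v, l) = 1/(2*l)
((-7)² + Q(0, -4))² = ((-7)² + (½)/(-4))² = (49 + (½)*(-¼))² = (49 - ⅛)² = (391/8)² = 152881/64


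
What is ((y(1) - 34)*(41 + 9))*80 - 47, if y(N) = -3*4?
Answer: -184047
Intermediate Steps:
y(N) = -12
((y(1) - 34)*(41 + 9))*80 - 47 = ((-12 - 34)*(41 + 9))*80 - 47 = -46*50*80 - 47 = -2300*80 - 47 = -184000 - 47 = -184047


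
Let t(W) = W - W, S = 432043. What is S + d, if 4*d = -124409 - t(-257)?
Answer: 1603763/4 ≈ 4.0094e+5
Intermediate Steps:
t(W) = 0
d = -124409/4 (d = (-124409 - 1*0)/4 = (-124409 + 0)/4 = (¼)*(-124409) = -124409/4 ≈ -31102.)
S + d = 432043 - 124409/4 = 1603763/4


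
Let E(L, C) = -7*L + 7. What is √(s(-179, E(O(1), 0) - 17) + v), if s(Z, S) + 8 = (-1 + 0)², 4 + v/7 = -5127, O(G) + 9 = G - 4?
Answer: 2*I*√8981 ≈ 189.54*I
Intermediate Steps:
O(G) = -13 + G (O(G) = -9 + (G - 4) = -9 + (-4 + G) = -13 + G)
v = -35917 (v = -28 + 7*(-5127) = -28 - 35889 = -35917)
E(L, C) = 7 - 7*L
s(Z, S) = -7 (s(Z, S) = -8 + (-1 + 0)² = -8 + (-1)² = -8 + 1 = -7)
√(s(-179, E(O(1), 0) - 17) + v) = √(-7 - 35917) = √(-35924) = 2*I*√8981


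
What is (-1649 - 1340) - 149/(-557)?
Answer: -1664724/557 ≈ -2988.7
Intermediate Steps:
(-1649 - 1340) - 149/(-557) = -2989 - 149*(-1/557) = -2989 + 149/557 = -1664724/557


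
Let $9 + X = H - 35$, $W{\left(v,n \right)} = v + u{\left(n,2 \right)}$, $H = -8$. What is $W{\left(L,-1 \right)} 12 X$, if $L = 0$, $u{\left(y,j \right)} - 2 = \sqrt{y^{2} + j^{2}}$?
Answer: $-1248 - 624 \sqrt{5} \approx -2643.3$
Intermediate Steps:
$u{\left(y,j \right)} = 2 + \sqrt{j^{2} + y^{2}}$ ($u{\left(y,j \right)} = 2 + \sqrt{y^{2} + j^{2}} = 2 + \sqrt{j^{2} + y^{2}}$)
$W{\left(v,n \right)} = 2 + v + \sqrt{4 + n^{2}}$ ($W{\left(v,n \right)} = v + \left(2 + \sqrt{2^{2} + n^{2}}\right) = v + \left(2 + \sqrt{4 + n^{2}}\right) = 2 + v + \sqrt{4 + n^{2}}$)
$X = -52$ ($X = -9 - 43 = -52$)
$W{\left(L,-1 \right)} 12 X = \left(2 + 0 + \sqrt{4 + \left(-1\right)^{2}}\right) 12 \left(-52\right) = \left(2 + 0 + \sqrt{4 + 1}\right) 12 \left(-52\right) = \left(2 + 0 + \sqrt{5}\right) 12 \left(-52\right) = \left(2 + \sqrt{5}\right) 12 \left(-52\right) = \left(24 + 12 \sqrt{5}\right) \left(-52\right) = -1248 - 624 \sqrt{5}$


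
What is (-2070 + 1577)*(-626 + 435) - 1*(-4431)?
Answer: 98594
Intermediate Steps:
(-2070 + 1577)*(-626 + 435) - 1*(-4431) = -493*(-191) + 4431 = 94163 + 4431 = 98594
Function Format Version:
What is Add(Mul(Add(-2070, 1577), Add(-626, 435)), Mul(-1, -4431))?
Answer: 98594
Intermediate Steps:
Add(Mul(Add(-2070, 1577), Add(-626, 435)), Mul(-1, -4431)) = Add(Mul(-493, -191), 4431) = Add(94163, 4431) = 98594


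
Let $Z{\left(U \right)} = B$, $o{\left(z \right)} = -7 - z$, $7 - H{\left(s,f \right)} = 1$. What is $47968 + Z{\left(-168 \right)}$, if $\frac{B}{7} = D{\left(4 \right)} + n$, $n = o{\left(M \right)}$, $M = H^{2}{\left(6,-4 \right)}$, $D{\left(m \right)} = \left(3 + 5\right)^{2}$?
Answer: $48115$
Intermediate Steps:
$H{\left(s,f \right)} = 6$ ($H{\left(s,f \right)} = 7 - 1 = 6$)
$D{\left(m \right)} = 64$ ($D{\left(m \right)} = 8^{2} = 64$)
$M = 36$ ($M = 6^{2} = 36$)
$n = -43$ ($n = -7 - 36 = -43$)
$B = 147$ ($B = 7 \left(64 - 43\right) = 7 \cdot 21 = 147$)
$Z{\left(U \right)} = 147$
$47968 + Z{\left(-168 \right)} = 47968 + 147 = 48115$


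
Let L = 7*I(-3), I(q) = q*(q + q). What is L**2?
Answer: 15876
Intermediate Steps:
I(q) = 2*q**2 (I(q) = q*(2*q) = 2*q**2)
L = 126 (L = 7*(2*(-3)**2) = 7*(2*9) = 7*18 = 126)
L**2 = 126**2 = 15876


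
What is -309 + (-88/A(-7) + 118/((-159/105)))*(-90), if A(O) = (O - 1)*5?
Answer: 344829/53 ≈ 6506.2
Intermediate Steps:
A(O) = -5 + 5*O (A(O) = (-1 + O)*5 = -5 + 5*O)
-309 + (-88/A(-7) + 118/((-159/105)))*(-90) = -309 + (-88/(-5 + 5*(-7)) + 118/((-159/105)))*(-90) = -309 + (-88/(-5 - 35) + 118/((-159*1/105)))*(-90) = -309 + (-88/(-40) + 118/(-53/35))*(-90) = -309 + (-88*(-1/40) + 118*(-35/53))*(-90) = -309 + (11/5 - 4130/53)*(-90) = -309 - 20067/265*(-90) = -309 + 361206/53 = 344829/53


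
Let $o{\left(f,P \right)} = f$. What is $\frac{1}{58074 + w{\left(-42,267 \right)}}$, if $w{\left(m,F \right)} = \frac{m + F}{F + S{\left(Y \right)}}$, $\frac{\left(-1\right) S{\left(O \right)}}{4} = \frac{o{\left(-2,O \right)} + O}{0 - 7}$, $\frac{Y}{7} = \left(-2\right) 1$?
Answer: $\frac{361}{20965029} \approx 1.7219 \cdot 10^{-5}$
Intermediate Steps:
$Y = -14$ ($Y = 7 \left(\left(-2\right) 1\right) = 7 \left(-2\right) = -14$)
$S{\left(O \right)} = - \frac{8}{7} + \frac{4 O}{7}$ ($S{\left(O \right)} = - 4 \frac{-2 + O}{0 - 7} = - 4 \frac{-2 + O}{-7} = - 4 \left(-2 + O\right) \left(- \frac{1}{7}\right) = - 4 \left(\frac{2}{7} - \frac{O}{7}\right) = - \frac{8}{7} + \frac{4 O}{7}$)
$w{\left(m,F \right)} = \frac{F + m}{- \frac{64}{7} + F}$ ($w{\left(m,F \right)} = \frac{m + F}{F + \left(- \frac{8}{7} + \frac{4}{7} \left(-14\right)\right)} = \frac{F + m}{F - \frac{64}{7}} = \frac{F + m}{- \frac{64}{7} + F}$)
$\frac{1}{58074 + w{\left(-42,267 \right)}} = \frac{1}{58074 + \frac{7 \left(267 - 42\right)}{-64 + 7 \cdot 267}} = \frac{1}{58074 + 7 \frac{1}{-64 + 1869} \cdot 225} = \frac{1}{58074 + 7 \cdot \frac{1}{1805} \cdot 225} = \frac{1}{58074 + \frac{315}{361}} = \frac{1}{\frac{20965029}{361}} = \frac{361}{20965029}$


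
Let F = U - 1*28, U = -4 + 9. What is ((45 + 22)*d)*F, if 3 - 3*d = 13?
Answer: 15410/3 ≈ 5136.7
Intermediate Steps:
U = 5
F = -23 (F = 5 - 1*28 = 5 - 28 = -23)
d = -10/3 (d = 1 - ⅓*13 = 1 - 13/3 = -10/3 ≈ -3.3333)
((45 + 22)*d)*F = ((45 + 22)*(-10/3))*(-23) = (67*(-10/3))*(-23) = -670/3*(-23) = 15410/3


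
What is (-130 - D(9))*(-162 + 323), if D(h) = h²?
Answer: -33971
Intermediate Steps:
(-130 - D(9))*(-162 + 323) = (-130 - 1*9²)*(-162 + 323) = (-130 - 1*81)*161 = (-130 - 81)*161 = -211*161 = -33971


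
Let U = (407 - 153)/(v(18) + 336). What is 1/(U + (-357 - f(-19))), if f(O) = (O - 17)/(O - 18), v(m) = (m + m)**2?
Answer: -30192/10803221 ≈ -0.0027947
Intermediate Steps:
v(m) = 4*m**2 (v(m) = (2*m)**2 = 4*m**2)
f(O) = (-17 + O)/(-18 + O)
U = 127/816 (U = (407 - 153)/(4*18**2 + 336) = 254/(4*324 + 336) = 254/(1296 + 336) = 254/1632 = 254*(1/1632) = 127/816 ≈ 0.15564)
1/(U + (-357 - f(-19))) = 1/(127/816 + (-357 - (-17 - 19)/(-18 - 19))) = 1/(127/816 + (-357 - (-36)/(-37))) = 1/(127/816 + (-357 - (-1)*(-36)/37)) = 1/(127/816 + (-357 - 1*36/37)) = 1/(127/816 + (-357 - 36/37)) = 1/(127/816 - 13245/37) = 1/(-10803221/30192) = -30192/10803221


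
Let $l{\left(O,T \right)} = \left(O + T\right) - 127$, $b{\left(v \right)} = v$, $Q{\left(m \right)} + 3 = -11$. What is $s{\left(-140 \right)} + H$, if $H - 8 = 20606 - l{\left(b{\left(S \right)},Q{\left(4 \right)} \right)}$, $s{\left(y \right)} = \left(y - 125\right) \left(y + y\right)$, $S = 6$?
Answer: $94949$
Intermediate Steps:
$Q{\left(m \right)} = -14$ ($Q{\left(m \right)} = -3 - 11 = -14$)
$s{\left(y \right)} = 2 y \left(-125 + y\right)$ ($s{\left(y \right)} = \left(-125 + y\right) 2 y = 2 y \left(-125 + y\right)$)
$l{\left(O,T \right)} = -127 + O + T$
$H = 20749$ ($H = 8 + \left(20606 - \left(-127 + 6 - 14\right)\right) = 8 + \left(20606 - -135\right) = 8 + \left(20606 + 135\right) = 8 + 20741 = 20749$)
$s{\left(-140 \right)} + H = 2 \left(-140\right) \left(-125 - 140\right) + 20749 = 2 \left(-140\right) \left(-265\right) + 20749 = 74200 + 20749 = 94949$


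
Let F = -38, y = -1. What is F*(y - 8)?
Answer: 342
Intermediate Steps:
F*(y - 8) = -38*(-1 - 8) = -38*(-9) = 342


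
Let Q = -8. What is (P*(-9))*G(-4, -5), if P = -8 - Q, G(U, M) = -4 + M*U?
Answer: 0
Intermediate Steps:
P = 0 (P = -8 - 1*(-8) = -8 + 8 = 0)
(P*(-9))*G(-4, -5) = (0*(-9))*(-4 - 5*(-4)) = 0*(-4 + 20) = 0*16 = 0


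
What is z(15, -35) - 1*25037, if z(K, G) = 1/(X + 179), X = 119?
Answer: -7461025/298 ≈ -25037.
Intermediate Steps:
z(K, G) = 1/298 (z(K, G) = 1/(119 + 179) = 1/298)
z(15, -35) - 1*25037 = 1/298 - 1*25037 = 1/298 - 25037 = -7461025/298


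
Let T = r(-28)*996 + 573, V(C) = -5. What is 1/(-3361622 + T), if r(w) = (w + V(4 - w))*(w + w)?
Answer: -1/1520441 ≈ -6.5770e-7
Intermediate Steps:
r(w) = 2*w*(-5 + w) (r(w) = (w - 5)*(w + w) = (-5 + w)*(2*w) = 2*w*(-5 + w))
T = 1841181 (T = (2*(-28)*(-5 - 28))*996 + 573 = (2*(-28)*(-33))*996 + 573 = 1848*996 + 573 = 1840608 + 573 = 1841181)
1/(-3361622 + T) = 1/(-3361622 + 1841181) = 1/(-1520441) = -1/1520441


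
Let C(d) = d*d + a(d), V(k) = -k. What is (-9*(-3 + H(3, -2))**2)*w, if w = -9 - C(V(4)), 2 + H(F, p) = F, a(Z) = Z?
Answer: 756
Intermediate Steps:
H(F, p) = -2 + F
C(d) = d + d**2 (C(d) = d*d + d = d**2 + d = d + d**2)
w = -21 (w = -9 - (-1*4)*(1 - 1*4) = -9 - (-4)*(1 - 4) = -9 - (-4)*(-3) = -9 - 1*12 = -9 - 12 = -21)
(-9*(-3 + H(3, -2))**2)*w = -9*(-3 + (-2 + 3))**2*(-21) = -9*(-3 + 1)**2*(-21) = -9*(-2)**2*(-21) = -9*4*(-21) = -36*(-21) = 756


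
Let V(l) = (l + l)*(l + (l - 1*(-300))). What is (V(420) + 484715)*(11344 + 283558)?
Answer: 425341578130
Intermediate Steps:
V(l) = 2*l*(300 + 2*l) (V(l) = (2*l)*(l + (l + 300)) = (2*l)*(l + (300 + l)) = (2*l)*(300 + 2*l) = 2*l*(300 + 2*l))
(V(420) + 484715)*(11344 + 283558) = (4*420*(150 + 420) + 484715)*(11344 + 283558) = (4*420*570 + 484715)*294902 = (957600 + 484715)*294902 = 1442315*294902 = 425341578130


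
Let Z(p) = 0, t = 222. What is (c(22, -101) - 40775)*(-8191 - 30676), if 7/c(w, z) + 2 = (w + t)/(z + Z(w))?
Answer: 706849137519/446 ≈ 1.5849e+9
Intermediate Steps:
c(w, z) = 7/(-2 + (222 + w)/z) (c(w, z) = 7/(-2 + (w + 222)/(z + 0)) = 7/(-2 + (222 + w)/z))
(c(22, -101) - 40775)*(-8191 - 30676) = (7*(-101)/(222 + 22 - 2*(-101)) - 40775)*(-8191 - 30676) = (7*(-101)/(222 + 22 + 202) - 40775)*(-38867) = (7*(-101)/446 - 40775)*(-38867) = (7*(-101)*(1/446) - 40775)*(-38867) = (-707/446 - 40775)*(-38867) = -18186357/446*(-38867) = 706849137519/446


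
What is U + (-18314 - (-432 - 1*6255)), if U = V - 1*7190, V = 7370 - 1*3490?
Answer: -14937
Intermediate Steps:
V = 3880 (V = 7370 - 3490 = 3880)
U = -3310 (U = 3880 - 1*7190 = 3880 - 7190 = -3310)
U + (-18314 - (-432 - 1*6255)) = -3310 + (-18314 - (-432 - 1*6255)) = -3310 + (-18314 - (-432 - 6255)) = -3310 + (-18314 - 1*(-6687)) = -3310 + (-18314 + 6687) = -3310 - 11627 = -14937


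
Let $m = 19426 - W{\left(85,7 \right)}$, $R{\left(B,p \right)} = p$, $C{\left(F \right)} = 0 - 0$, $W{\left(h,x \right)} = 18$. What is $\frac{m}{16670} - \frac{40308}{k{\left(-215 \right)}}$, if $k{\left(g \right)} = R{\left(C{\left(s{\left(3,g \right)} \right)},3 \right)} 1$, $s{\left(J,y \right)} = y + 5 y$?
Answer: $- \frac{111979356}{8335} \approx -13435.0$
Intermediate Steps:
$s{\left(J,y \right)} = 6 y$
$C{\left(F \right)} = 0$ ($C{\left(F \right)} = 0 + 0 = 0$)
$m = 19408$ ($m = 19426 - 18 = 19408$)
$k{\left(g \right)} = 3$ ($k{\left(g \right)} = 3 \cdot 1 = 3$)
$\frac{m}{16670} - \frac{40308}{k{\left(-215 \right)}} = \frac{19408}{16670} - \frac{40308}{3} = 19408 \cdot \frac{1}{16670} - 13436 = \frac{9704}{8335} - 13436 = - \frac{111979356}{8335}$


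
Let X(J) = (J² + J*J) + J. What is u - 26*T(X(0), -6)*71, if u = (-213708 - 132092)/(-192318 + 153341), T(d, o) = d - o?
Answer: -431363452/38977 ≈ -11067.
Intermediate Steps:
X(J) = J + 2*J² (X(J) = (J² + J²) + J = 2*J² + J = J + 2*J²)
u = 345800/38977 (u = -345800/(-38977) = -345800*(-1/38977) = 345800/38977 ≈ 8.8719)
u - 26*T(X(0), -6)*71 = 345800/38977 - 26*(0*(1 + 2*0) - 1*(-6))*71 = 345800/38977 - 26*(0*(1 + 0) + 6)*71 = 345800/38977 - 26*(0*1 + 6)*71 = 345800/38977 - 26*(0 + 6)*71 = 345800/38977 - 26*6*71 = 345800/38977 - 156*71 = 345800/38977 - 1*11076 = 345800/38977 - 11076 = -431363452/38977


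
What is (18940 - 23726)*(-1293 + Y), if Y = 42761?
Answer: -198465848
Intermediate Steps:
(18940 - 23726)*(-1293 + Y) = (18940 - 23726)*(-1293 + 42761) = -4786*41468 = -198465848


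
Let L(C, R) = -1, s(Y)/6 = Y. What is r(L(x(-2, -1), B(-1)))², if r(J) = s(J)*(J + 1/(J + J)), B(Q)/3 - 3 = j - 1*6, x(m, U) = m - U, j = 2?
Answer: 81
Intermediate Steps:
B(Q) = -3 (B(Q) = 9 + 3*(2 - 1*6) = 9 + 3*(2 - 6) = 9 + 3*(-4) = 9 - 12 = -3)
s(Y) = 6*Y
r(J) = 6*J*(J + 1/(2*J)) (r(J) = (6*J)*(J + 1/(J + J)) = (6*J)*(J + 1/(2*J)) = 6*J*(J + 1/(2*J)))
r(L(x(-2, -1), B(-1)))² = (3 + 6*(-1)²)² = (3 + 6*1)² = (3 + 6)² = 9² = 81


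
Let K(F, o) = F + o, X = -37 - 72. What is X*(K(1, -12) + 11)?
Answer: 0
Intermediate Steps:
X = -109
X*(K(1, -12) + 11) = -109*((1 - 12) + 11) = -109*(-11 + 11) = -109*0 = 0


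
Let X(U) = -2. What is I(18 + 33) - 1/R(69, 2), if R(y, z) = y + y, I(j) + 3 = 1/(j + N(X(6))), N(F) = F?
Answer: -20197/6762 ≈ -2.9868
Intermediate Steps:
I(j) = -3 + 1/(-2 + j) (I(j) = -3 + 1/(j - 2) = -3 + 1/(-2 + j))
R(y, z) = 2*y
I(18 + 33) - 1/R(69, 2) = (7 - 3*(18 + 33))/(-2 + (18 + 33)) - 1/(2*69) = (7 - 3*51)/(-2 + 51) - 1/138 = (7 - 153)/49 - 1*1/138 = (1/49)*(-146) - 1/138 = -146/49 - 1/138 = -20197/6762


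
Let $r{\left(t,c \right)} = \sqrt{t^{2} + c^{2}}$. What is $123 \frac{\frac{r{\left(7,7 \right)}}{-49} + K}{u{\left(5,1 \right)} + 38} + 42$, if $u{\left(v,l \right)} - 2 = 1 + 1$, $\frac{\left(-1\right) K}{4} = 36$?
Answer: $- \frac{2658}{7} - \frac{41 \sqrt{2}}{98} \approx -380.31$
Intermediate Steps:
$K = -144$ ($K = \left(-4\right) 36 = -144$)
$u{\left(v,l \right)} = 4$ ($u{\left(v,l \right)} = 2 + \left(1 + 1\right) = 2 + 2 = 4$)
$r{\left(t,c \right)} = \sqrt{c^{2} + t^{2}}$
$123 \frac{\frac{r{\left(7,7 \right)}}{-49} + K}{u{\left(5,1 \right)} + 38} + 42 = 123 \frac{\frac{\sqrt{7^{2} + 7^{2}}}{-49} - 144}{4 + 38} + 42 = 123 \frac{\sqrt{49 + 49} \left(- \frac{1}{49}\right) - 144}{42} + 42 = 123 \left(\sqrt{98} \left(- \frac{1}{49}\right) - 144\right) \frac{1}{42} + 42 = 123 \left(7 \sqrt{2} \left(- \frac{1}{49}\right) - 144\right) \frac{1}{42} + 42 = 123 \left(- \frac{\sqrt{2}}{7} - 144\right) \frac{1}{42} + 42 = 123 \left(-144 - \frac{\sqrt{2}}{7}\right) \frac{1}{42} + 42 = 123 \left(- \frac{24}{7} - \frac{\sqrt{2}}{294}\right) + 42 = \left(- \frac{2952}{7} - \frac{41 \sqrt{2}}{98}\right) + 42 = - \frac{2658}{7} - \frac{41 \sqrt{2}}{98}$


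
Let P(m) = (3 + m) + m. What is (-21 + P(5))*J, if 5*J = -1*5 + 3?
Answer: 16/5 ≈ 3.2000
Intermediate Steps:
P(m) = 3 + 2*m
J = -⅖ (J = (-1*5 + 3)/5 = (-5 + 3)/5 = (⅕)*(-2) = -⅖ ≈ -0.40000)
(-21 + P(5))*J = (-21 + (3 + 2*5))*(-⅖) = (-21 + (3 + 10))*(-⅖) = (-21 + 13)*(-⅖) = -8*(-⅖) = 16/5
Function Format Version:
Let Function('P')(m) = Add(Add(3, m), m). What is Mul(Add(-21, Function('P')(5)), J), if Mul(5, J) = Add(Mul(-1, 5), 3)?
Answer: Rational(16, 5) ≈ 3.2000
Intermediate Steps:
Function('P')(m) = Add(3, Mul(2, m))
J = Rational(-2, 5) (J = Mul(Rational(1, 5), Add(Mul(-1, 5), 3)) = Mul(Rational(1, 5), Add(-5, 3)) = Mul(Rational(1, 5), -2) = Rational(-2, 5) ≈ -0.40000)
Mul(Add(-21, Function('P')(5)), J) = Mul(Add(-21, Add(3, Mul(2, 5))), Rational(-2, 5)) = Mul(Add(-21, Add(3, 10)), Rational(-2, 5)) = Mul(Add(-21, 13), Rational(-2, 5)) = Mul(-8, Rational(-2, 5)) = Rational(16, 5)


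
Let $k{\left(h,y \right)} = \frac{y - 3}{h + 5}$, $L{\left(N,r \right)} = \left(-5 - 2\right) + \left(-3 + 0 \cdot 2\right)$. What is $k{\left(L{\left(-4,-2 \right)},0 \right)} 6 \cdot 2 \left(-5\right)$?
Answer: $-36$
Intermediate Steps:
$L{\left(N,r \right)} = -10$ ($L{\left(N,r \right)} = -7 + \left(-3 + 0\right) = -7 - 3 = -10$)
$k{\left(h,y \right)} = \frac{-3 + y}{5 + h}$
$k{\left(L{\left(-4,-2 \right)},0 \right)} 6 \cdot 2 \left(-5\right) = \frac{-3 + 0}{5 - 10} \cdot 6 \cdot 2 \left(-5\right) = \frac{1}{-5} \left(-3\right) 12 \left(-5\right) = \left(- \frac{1}{5}\right) \left(-3\right) \left(-60\right) = \frac{3}{5} \left(-60\right) = -36$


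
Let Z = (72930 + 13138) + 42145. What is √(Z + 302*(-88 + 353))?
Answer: √208243 ≈ 456.34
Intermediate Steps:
Z = 128213 (Z = 86068 + 42145 = 128213)
√(Z + 302*(-88 + 353)) = √(128213 + 302*(-88 + 353)) = √(128213 + 302*265) = √(128213 + 80030) = √208243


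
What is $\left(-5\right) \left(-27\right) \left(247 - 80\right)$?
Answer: $22545$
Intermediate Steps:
$\left(-5\right) \left(-27\right) \left(247 - 80\right) = 135 \left(247 - 80\right) = 135 \cdot 167 = 22545$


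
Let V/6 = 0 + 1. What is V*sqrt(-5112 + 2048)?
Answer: 12*I*sqrt(766) ≈ 332.12*I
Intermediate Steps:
V = 6 (V = 6*(0 + 1) = 6*1 = 6)
V*sqrt(-5112 + 2048) = 6*sqrt(-5112 + 2048) = 6*sqrt(-3064) = 6*(2*I*sqrt(766)) = 12*I*sqrt(766)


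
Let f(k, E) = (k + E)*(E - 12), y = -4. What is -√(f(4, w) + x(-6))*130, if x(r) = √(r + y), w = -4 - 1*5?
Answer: -130*√(105 + I*√10) ≈ -1332.3 - 20.057*I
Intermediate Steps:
w = -9 (w = -4 - 5 = -9)
f(k, E) = (-12 + E)*(E + k) (f(k, E) = (E + k)*(-12 + E) = (-12 + E)*(E + k))
x(r) = √(-4 + r) (x(r) = √(r - 4) = √(-4 + r))
-√(f(4, w) + x(-6))*130 = -√(((-9)² - 12*(-9) - 12*4 - 9*4) + √(-4 - 6))*130 = -√((81 + 108 - 48 - 36) + √(-10))*130 = -√(105 + I*√10)*130 = -130*√(105 + I*√10)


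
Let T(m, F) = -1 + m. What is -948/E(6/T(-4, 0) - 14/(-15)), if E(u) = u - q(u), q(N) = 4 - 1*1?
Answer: 14220/49 ≈ 290.20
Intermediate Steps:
q(N) = 3 (q(N) = 4 - 1 = 3)
E(u) = -3 + u (E(u) = u - 1*3 = u - 3 = -3 + u)
-948/E(6/T(-4, 0) - 14/(-15)) = -948/(-3 + (6/(-1 - 4) - 14/(-15))) = -948/(-3 + (6/(-5) - 14*(-1/15))) = -948/(-3 + (6*(-⅕) + 14/15)) = -948/(-3 + (-6/5 + 14/15)) = -948/(-3 - 4/15) = -948/(-49/15) = -948*(-15/49) = 14220/49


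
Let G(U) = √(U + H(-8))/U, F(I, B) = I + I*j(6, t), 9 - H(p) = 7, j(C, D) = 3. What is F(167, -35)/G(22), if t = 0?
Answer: 3674*√6/3 ≈ 2999.8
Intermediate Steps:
H(p) = 2 (H(p) = 9 - 1*7 = 9 - 7 = 2)
F(I, B) = 4*I (F(I, B) = I + I*3 = I + 3*I = 4*I)
G(U) = √(2 + U)/U (G(U) = √(U + 2)/U = √(2 + U)/U)
F(167, -35)/G(22) = (4*167)/((√(2 + 22)/22)) = 668/((√24/22)) = 668/(((2*√6)/22)) = 668/((√6/11)) = 668*(11*√6/6) = 3674*√6/3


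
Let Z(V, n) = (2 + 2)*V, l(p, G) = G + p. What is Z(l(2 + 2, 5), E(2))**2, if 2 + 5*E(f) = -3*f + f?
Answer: 1296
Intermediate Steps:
E(f) = -2/5 - 2*f/5 (E(f) = -2/5 + (-3*f + f)/5 = -2/5 + (-2*f)/5 = -2/5 - 2*f/5)
Z(V, n) = 4*V
Z(l(2 + 2, 5), E(2))**2 = (4*(5 + (2 + 2)))**2 = (4*(5 + 4))**2 = (4*9)**2 = 36**2 = 1296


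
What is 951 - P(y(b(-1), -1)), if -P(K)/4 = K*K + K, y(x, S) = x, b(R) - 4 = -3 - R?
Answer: 975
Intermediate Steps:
b(R) = 1 - R (b(R) = 4 + (-3 - R) = 1 - R)
P(K) = -4*K - 4*K² (P(K) = -4*(K*K + K) = -4*(K² + K) = -4*(K + K²) = -4*K - 4*K²)
951 - P(y(b(-1), -1)) = 951 - (-4)*(1 - 1*(-1))*(1 + (1 - 1*(-1))) = 951 - (-4)*(1 + 1)*(1 + (1 + 1)) = 951 - (-4)*2*(1 + 2) = 951 - (-4)*2*3 = 951 - 1*(-24) = 951 + 24 = 975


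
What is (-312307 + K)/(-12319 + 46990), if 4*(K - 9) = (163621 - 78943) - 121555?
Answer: -1286069/138684 ≈ -9.2734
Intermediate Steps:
K = -36841/4 (K = 9 + ((163621 - 78943) - 121555)/4 = 9 + (84678 - 121555)/4 = 9 + (1/4)*(-36877) = 9 - 36877/4 = -36841/4 ≈ -9210.3)
(-312307 + K)/(-12319 + 46990) = (-312307 - 36841/4)/(-12319 + 46990) = -1286069/4/34671 = -1286069/4*1/34671 = -1286069/138684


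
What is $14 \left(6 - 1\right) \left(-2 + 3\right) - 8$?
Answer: $62$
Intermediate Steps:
$14 \left(6 - 1\right) \left(-2 + 3\right) - 8 = 14 \cdot 5 \cdot 1 - 8 = 14 \cdot 5 - 8 = 70 - 8 = 62$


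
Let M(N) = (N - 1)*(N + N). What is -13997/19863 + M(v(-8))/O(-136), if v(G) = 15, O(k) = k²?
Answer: -62636513/91846512 ≈ -0.68197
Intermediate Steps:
M(N) = 2*N*(-1 + N) (M(N) = (-1 + N)*(2*N) = 2*N*(-1 + N))
-13997/19863 + M(v(-8))/O(-136) = -13997/19863 + (2*15*(-1 + 15))/((-136)²) = -13997*1/19863 + (2*15*14)/18496 = -13997/19863 + 420*(1/18496) = -13997/19863 + 105/4624 = -62636513/91846512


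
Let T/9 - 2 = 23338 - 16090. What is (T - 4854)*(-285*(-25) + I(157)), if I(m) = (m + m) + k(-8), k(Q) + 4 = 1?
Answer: 449104656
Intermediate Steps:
k(Q) = -3 (k(Q) = -4 + 1 = -3)
I(m) = -3 + 2*m (I(m) = (m + m) - 3 = 2*m - 3 = -3 + 2*m)
T = 65250 (T = 18 + 9*(23338 - 16090) = 18 + 9*7248 = 18 + 65232 = 65250)
(T - 4854)*(-285*(-25) + I(157)) = (65250 - 4854)*(-285*(-25) + (-3 + 2*157)) = 60396*(7125 + (-3 + 314)) = 60396*(7125 + 311) = 60396*7436 = 449104656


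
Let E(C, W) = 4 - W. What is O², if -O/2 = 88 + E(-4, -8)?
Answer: 40000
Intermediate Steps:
O = -200 (O = -2*(88 + (4 - 1*(-8))) = -2*(88 + (4 + 8)) = -2*(88 + 12) = -2*100 = -200)
O² = (-200)² = 40000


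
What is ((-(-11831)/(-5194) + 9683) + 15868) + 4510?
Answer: 156125003/5194 ≈ 30059.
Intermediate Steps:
((-(-11831)/(-5194) + 9683) + 15868) + 4510 = ((-(-11831)*(-1)/5194 + 9683) + 15868) + 4510 = ((-1*11831/5194 + 9683) + 15868) + 4510 = ((-11831/5194 + 9683) + 15868) + 4510 = (50281671/5194 + 15868) + 4510 = 132700063/5194 + 4510 = 156125003/5194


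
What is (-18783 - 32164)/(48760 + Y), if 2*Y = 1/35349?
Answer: -3601851006/3447234481 ≈ -1.0449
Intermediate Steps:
Y = 1/70698 (Y = (½)/35349 = (½)*(1/35349) = 1/70698 ≈ 1.4145e-5)
(-18783 - 32164)/(48760 + Y) = (-18783 - 32164)/(48760 + 1/70698) = -50947/3447234481/70698 = -50947*70698/3447234481 = -3601851006/3447234481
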